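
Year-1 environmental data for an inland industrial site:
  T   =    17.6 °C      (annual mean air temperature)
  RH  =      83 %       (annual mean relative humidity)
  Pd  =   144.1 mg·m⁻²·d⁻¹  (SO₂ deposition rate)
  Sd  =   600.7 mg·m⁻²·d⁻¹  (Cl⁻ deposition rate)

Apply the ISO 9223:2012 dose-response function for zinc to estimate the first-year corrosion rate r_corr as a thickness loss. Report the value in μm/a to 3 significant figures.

zinc: temperature factor f = -0.071·(7.6) = -0.5396
  SO₂ term: 0.0129·144.1^0.44·exp(0.046·83-0.5396) = 3.049
  Sd branch = 0.0175·Sd^0.57·e^(0.008·RH+0.085·T) = 5.82 μm/a
  sum: 3.049 + 5.82 → r_corr = 8.87 μm/a

r_corr = 8.87 μm/a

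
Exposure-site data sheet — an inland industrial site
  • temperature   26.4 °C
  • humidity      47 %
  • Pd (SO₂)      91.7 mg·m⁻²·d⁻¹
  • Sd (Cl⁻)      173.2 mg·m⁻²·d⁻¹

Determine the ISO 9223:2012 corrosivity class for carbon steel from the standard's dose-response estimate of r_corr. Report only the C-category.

carbon steel: temperature factor f = -0.054·(16.4) = -0.8856
  Pd branch = 1.77·Pd^0.52·e^(0.02·RH+f) = 19.59 μm/a
  Cl⁻ term: 0.102·173.2^0.62·exp(0.033·47+0.04·26.4) = 33.78
  sum: 19.59 + 33.78 → r_corr = 53.37 μm/a
ISO 9223 Table 2 (carbon steel): 50 < 53.4 ≤ 80 μm/a ⇒ C4

C4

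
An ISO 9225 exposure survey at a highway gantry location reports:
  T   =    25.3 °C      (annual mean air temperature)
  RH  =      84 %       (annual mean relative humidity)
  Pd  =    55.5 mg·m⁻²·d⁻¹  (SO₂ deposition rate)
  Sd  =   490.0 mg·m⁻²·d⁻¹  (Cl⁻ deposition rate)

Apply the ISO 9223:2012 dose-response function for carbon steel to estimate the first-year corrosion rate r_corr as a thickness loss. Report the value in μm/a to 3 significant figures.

r_corr = 242 μm/a

carbon steel: temperature factor f = -0.054·(15.3) = -0.8262
  Pd branch = 1.77·Pd^0.52·e^(0.02·RH+f) = 33.56 μm/a
  Sd branch = 0.102·Sd^0.62·e^(0.033·RH+0.04·T) = 208.9 μm/a
  r_corr = 33.56 + 208.9 = 242.4 μm/a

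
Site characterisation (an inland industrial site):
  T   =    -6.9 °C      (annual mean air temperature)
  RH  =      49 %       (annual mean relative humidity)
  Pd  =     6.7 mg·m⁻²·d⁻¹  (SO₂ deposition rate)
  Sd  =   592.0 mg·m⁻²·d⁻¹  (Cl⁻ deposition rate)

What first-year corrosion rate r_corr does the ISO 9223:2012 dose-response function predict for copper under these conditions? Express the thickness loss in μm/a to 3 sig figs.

copper: temperature factor f = +0.126·(-16.9) = -2.1294
  sulphur-dioxide contribution → 0.01861 μm/a
  chloride contribution → 0.2391 μm/a
  total first-year rate 0.2577 μm/a

r_corr = 0.258 μm/a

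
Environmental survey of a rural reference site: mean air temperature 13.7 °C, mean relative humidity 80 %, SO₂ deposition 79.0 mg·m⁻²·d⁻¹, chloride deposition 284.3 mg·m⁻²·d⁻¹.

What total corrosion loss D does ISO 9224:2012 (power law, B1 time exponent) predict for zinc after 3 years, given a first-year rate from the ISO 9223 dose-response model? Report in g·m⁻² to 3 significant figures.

D(3) = 93.4 g·m⁻²

zinc: temperature factor f = -0.071·(3.7) = -0.2627
  SO₂ term: 0.0129·79.0^0.44·exp(0.046·80-0.2627) = 2.689
  Sd branch = 0.0175·Sd^0.57·e^(0.008·RH+0.085·T) = 2.663 μm/a
  r_corr = 2.689 + 2.663 = 5.352 μm/a
Long-term exponent b (ISO 9224 Table 2, B1) = 0.813
  D(3) = 5.352 × 3^0.813 = 5.352 × 2.443 = 13.08 μm
  Mass loss = 13.08 μm × 7.14 g/cm³ = 93.36 g·m⁻²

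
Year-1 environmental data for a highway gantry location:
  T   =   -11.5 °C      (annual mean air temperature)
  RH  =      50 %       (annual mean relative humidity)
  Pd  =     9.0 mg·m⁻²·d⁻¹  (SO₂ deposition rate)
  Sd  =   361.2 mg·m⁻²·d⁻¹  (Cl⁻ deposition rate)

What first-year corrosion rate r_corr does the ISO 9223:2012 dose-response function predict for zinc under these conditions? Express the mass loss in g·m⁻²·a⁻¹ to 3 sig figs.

zinc: f(T) = +0.038·(T−10) [T≤10 °C] = -0.8170
  sulphur-dioxide contribution → 0.1495 μm/a
  chloride contribution → 0.2819 μm/a
  total first-year rate 0.4314 μm/a
Convert to mass loss: 0.4314 μm/a × 7.14 g/cm³ = 3.08 g·m⁻²·a⁻¹

r_corr = 3.08 g·m⁻²·a⁻¹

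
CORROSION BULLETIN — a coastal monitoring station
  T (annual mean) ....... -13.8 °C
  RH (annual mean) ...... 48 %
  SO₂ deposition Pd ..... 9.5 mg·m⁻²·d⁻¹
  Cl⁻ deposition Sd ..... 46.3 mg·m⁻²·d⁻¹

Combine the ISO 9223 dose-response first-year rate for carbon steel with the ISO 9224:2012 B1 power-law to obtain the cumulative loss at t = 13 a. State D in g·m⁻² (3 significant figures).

D(13) = 105 g·m⁻²

carbon steel: temperature factor f = +0.150·(-23.8) = -3.5700
  SO₂ term: 1.77·9.5^0.52·exp(0.02·48-3.5700) = 0.4196
  Cl⁻ term: 0.102·46.3^0.62·exp(0.033·48+0.04·-13.8) = 3.086
  sum: 0.4196 + 3.086 → r_corr = 3.506 μm/a
Power-law: D(13) = r_corr · 13^0.523
  D(13) = 3.506 × 13^0.523 = 3.506 × 3.825 = 13.41 μm
  Mass loss = 13.41 μm × 7.85 g/cm³ = 105.3 g·m⁻²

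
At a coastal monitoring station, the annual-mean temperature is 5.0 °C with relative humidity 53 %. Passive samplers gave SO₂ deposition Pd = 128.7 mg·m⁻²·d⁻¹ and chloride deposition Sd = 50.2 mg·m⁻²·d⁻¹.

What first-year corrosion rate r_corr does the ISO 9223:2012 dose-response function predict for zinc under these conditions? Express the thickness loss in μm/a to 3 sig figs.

r_corr = 1.42 μm/a

zinc: f(T) = +0.038·(T−10) [T≤10 °C] = -0.1900
  sulphur-dioxide contribution → 1.035 μm/a
  chloride contribution → 0.3812 μm/a
  total first-year rate 1.417 μm/a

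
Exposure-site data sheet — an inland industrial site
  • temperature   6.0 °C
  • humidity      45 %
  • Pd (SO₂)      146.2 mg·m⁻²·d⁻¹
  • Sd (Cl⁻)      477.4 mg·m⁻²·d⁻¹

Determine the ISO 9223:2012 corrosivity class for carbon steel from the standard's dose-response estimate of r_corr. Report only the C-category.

C4

carbon steel: T≤10 °C ⇒ hinge +0.150·(6.0−10) = -0.6000
  sulphur-dioxide contribution → 31.92 μm/a
  chloride contribution → 26.22 μm/a
  ⇒ r_corr(carbon steel) = 58.14 μm/a
58.1 μm/a falls in (50, 80] for carbon steel → category C4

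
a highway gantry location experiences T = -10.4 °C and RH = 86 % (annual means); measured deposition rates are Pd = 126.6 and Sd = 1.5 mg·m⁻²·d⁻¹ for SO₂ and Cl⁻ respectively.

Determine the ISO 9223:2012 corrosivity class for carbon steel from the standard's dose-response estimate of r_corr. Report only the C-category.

C2

carbon steel: f(T) = +0.150·(T−10) [T≤10 °C] = -3.0600
  sulphur-dioxide contribution → 5.745 μm/a
  chloride contribution → 1.478 μm/a
  ⇒ r_corr(carbon steel) = 7.223 μm/a
ISO 9223 Table 2 (carbon steel): 1.3 < 7.22 ≤ 25 μm/a ⇒ C2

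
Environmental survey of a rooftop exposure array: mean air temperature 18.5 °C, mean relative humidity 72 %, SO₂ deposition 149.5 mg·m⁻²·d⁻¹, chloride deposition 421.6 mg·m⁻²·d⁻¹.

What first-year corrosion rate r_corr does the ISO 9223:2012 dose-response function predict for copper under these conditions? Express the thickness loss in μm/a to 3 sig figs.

r_corr = 2.42 μm/a

copper: temperature factor f = -0.080·(8.5) = -0.6800
  SO₂ term: 0.0053·149.5^0.26·exp(0.059·72-0.6800) = 0.6906
  Cl⁻ term: 0.01025·421.6^0.27·exp(0.036·72+0.049·18.5) = 1.733
  r_corr = 0.6906 + 1.733 = 2.424 μm/a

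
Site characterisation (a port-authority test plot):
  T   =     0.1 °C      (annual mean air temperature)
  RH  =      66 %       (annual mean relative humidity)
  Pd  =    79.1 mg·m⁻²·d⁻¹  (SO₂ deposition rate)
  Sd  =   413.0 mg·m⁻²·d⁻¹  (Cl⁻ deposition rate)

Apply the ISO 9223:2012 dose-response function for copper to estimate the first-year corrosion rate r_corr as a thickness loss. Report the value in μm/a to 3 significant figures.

r_corr = 0.797 μm/a

copper: T≤10 °C ⇒ hinge +0.126·(0.1−10) = -1.2474
  Pd branch = 0.0053·Pd^0.26·e^(0.059·RH+f) = 0.2329 μm/a
  Sd branch = 0.01025·Sd^0.27·e^(0.036·RH+0.049·T) = 0.5637 μm/a
  r_corr = 0.2329 + 0.5637 = 0.7966 μm/a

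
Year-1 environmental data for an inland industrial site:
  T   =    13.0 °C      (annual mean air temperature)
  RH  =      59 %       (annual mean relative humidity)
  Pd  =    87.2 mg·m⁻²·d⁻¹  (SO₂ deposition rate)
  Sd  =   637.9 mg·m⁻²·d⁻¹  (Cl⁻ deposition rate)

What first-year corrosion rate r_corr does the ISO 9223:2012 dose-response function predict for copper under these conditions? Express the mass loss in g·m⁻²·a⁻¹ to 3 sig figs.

copper: temperature factor f = -0.080·(3.0) = -0.2400
  sulphur-dioxide contribution → 0.4329 μm/a
  chloride contribution → 0.927 μm/a
  total first-year rate 1.36 μm/a
Convert to mass loss: 1.36 μm/a × 8.96 g/cm³ = 12.18 g·m⁻²·a⁻¹

r_corr = 12.2 g·m⁻²·a⁻¹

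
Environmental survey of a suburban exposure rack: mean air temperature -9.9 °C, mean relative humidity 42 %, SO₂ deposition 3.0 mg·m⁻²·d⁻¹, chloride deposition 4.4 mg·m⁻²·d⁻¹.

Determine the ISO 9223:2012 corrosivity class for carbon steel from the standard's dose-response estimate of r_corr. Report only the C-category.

C1

carbon steel: f(T) = +0.150·(T−10) [T≤10 °C] = -2.9850
  Pd branch = 1.77·Pd^0.52·e^(0.02·RH+f) = 0.3669 μm/a
  Sd branch = 0.102·Sd^0.62·e^(0.033·RH+0.04·T) = 0.6878 μm/a
  sum: 0.3669 + 0.6878 → r_corr = 1.055 μm/a
ISO 9223 Table 2 (carbon steel): 0 < 1.05 ≤ 1.3 μm/a ⇒ C1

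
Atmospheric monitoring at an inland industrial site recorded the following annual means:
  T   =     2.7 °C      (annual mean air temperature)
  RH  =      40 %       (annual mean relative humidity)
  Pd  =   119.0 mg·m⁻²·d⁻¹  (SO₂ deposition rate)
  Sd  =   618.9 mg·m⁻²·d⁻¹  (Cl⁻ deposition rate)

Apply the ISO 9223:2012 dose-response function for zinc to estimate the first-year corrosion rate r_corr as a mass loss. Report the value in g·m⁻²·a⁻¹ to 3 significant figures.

r_corr = 12.0 g·m⁻²·a⁻¹

zinc: f(T) = +0.038·(T−10) [T≤10 °C] = -0.2774
  SO₂ term: 0.0129·119.0^0.44·exp(0.046·40-0.2774) = 0.504
  Sd branch = 0.0175·Sd^0.57·e^(0.008·RH+0.085·T) = 1.183 μm/a
  sum: 0.504 + 1.183 → r_corr = 1.687 μm/a
Convert to mass loss: 1.687 μm/a × 7.14 g/cm³ = 12.04 g·m⁻²·a⁻¹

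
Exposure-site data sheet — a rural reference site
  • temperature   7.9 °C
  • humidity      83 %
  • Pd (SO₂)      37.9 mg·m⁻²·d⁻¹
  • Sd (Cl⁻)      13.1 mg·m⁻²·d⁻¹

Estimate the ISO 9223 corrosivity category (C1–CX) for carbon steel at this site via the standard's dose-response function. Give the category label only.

carbon steel: T≤10 °C ⇒ hinge +0.150·(7.9−10) = -0.3150
  Pd branch = 1.77·Pd^0.52·e^(0.02·RH+f) = 44.98 μm/a
  Cl⁻ term: 0.102·13.1^0.62·exp(0.033·83+0.04·7.9) = 10.67
  r_corr = 44.98 + 10.67 = 55.65 μm/a
ISO 9223 Table 2 (carbon steel): 50 < 55.6 ≤ 80 μm/a ⇒ C4

C4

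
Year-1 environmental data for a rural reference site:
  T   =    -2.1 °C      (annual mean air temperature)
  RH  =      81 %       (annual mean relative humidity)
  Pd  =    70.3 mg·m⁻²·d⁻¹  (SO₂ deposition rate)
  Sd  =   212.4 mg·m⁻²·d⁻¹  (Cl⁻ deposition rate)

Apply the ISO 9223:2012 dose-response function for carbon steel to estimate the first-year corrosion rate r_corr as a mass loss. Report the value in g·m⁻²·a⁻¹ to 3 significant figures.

carbon steel: f(T) = +0.150·(T−10) [T≤10 °C] = -1.8150
  Pd branch = 1.77·Pd^0.52·e^(0.02·RH+f) = 13.3 μm/a
  Cl⁻ term: 0.102·212.4^0.62·exp(0.033·81+0.04·-2.1) = 37.66
  r_corr = 13.3 + 37.66 = 50.95 μm/a
Convert to mass loss: 50.95 μm/a × 7.85 g/cm³ = 400 g·m⁻²·a⁻¹

r_corr = 400 g·m⁻²·a⁻¹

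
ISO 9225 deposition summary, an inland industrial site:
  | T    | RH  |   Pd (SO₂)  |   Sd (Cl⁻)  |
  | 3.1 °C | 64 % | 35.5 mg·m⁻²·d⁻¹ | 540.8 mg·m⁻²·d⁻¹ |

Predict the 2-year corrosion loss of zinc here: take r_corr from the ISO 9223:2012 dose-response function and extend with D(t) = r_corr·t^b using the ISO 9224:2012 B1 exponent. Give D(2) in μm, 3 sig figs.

zinc: temperature factor f = +0.038·(-6.9) = -0.2622
  Pd branch = 0.0129·Pd^0.44·e^(0.046·RH+f) = 0.9065 μm/a
  Sd branch = 0.0175·Sd^0.57·e^(0.008·RH+0.085·T) = 1.373 μm/a
  r_corr = 0.9065 + 1.373 = 2.28 μm/a
Power-law: D(2) = r_corr · 2^0.813
  D(2) = 2.28 × 2^0.813 = 2.28 × 1.757 = 4.005 μm

D(2) = 4.00 μm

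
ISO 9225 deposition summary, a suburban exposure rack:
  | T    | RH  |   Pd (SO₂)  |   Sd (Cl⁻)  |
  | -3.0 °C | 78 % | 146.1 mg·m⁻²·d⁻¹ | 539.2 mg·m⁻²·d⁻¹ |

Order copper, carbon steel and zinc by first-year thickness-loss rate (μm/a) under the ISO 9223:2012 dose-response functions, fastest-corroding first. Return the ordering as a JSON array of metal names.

copper: temperature factor f = +0.126·(-13.0) = -1.6380
  SO₂ term: 0.0053·146.1^0.26·exp(0.059·78-1.6380) = 0.3753
  Cl⁻ term: 0.01025·539.2^0.27·exp(0.036·78+0.049·-3.0) = 0.8016
  r_corr = 0.3753 + 0.8016 = 1.177 μm/a
carbon steel: temperature factor f = +0.150·(-13.0) = -1.9500
  SO₂ term: 1.77·146.1^0.52·exp(0.02·78-1.9500) = 16
  Cl⁻ term: 0.102·539.2^0.62·exp(0.033·78+0.04·-3.0) = 58.62
  r_corr = 16 + 58.62 = 74.62 μm/a
zinc: f(T) = +0.038·(T−10) [T≤10 °C] = -0.4940
  Pd branch = 0.0129·Pd^0.44·e^(0.046·RH+f) = 2.551 μm/a
  Sd branch = 0.0175·Sd^0.57·e^(0.008·RH+0.085·T) = 0.9128 μm/a
  sum: 2.551 + 0.9128 → r_corr = 3.464 μm/a
Ordering by μm/a: carbon steel (74.6) > zinc (3.46) > copper (1.18)

["carbon steel", "zinc", "copper"]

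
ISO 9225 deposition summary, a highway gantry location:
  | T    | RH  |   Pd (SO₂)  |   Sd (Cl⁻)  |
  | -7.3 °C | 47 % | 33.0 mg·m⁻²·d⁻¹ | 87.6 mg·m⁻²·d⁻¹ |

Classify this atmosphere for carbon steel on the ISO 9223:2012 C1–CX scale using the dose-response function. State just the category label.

carbon steel: f(T) = +0.150·(T−10) [T≤10 °C] = -2.5950
  sulphur-dioxide contribution → 2.084 μm/a
  chloride contribution → 5.751 μm/a
  total first-year rate 7.835 μm/a
Category bounds: 1.3…25 μm/a bracket r_corr ⇒ C2

C2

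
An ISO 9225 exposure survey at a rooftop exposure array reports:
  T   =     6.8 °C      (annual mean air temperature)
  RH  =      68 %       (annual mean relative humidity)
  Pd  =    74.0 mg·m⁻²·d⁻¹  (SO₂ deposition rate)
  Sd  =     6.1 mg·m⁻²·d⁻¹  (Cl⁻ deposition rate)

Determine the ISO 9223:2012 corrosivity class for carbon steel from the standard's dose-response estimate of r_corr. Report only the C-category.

carbon steel: temperature factor f = +0.150·(-3.2) = -0.4800
  SO₂ term: 1.77·74.0^0.52·exp(0.02·68-0.4800) = 40.01
  Cl⁻ term: 0.102·6.1^0.62·exp(0.033·68+0.04·6.8) = 3.874
  r_corr = 40.01 + 3.874 = 43.88 μm/a
43.9 μm/a falls in (25, 50] for carbon steel → category C3

C3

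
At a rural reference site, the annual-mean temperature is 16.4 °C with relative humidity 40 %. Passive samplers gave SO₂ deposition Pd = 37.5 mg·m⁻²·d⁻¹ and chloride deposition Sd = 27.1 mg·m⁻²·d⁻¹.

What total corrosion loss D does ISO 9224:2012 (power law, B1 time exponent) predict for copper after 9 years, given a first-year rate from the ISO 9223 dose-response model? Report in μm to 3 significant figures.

D(9) = 1.39 μm

copper: T>10 °C ⇒ hinge -0.080·(16.4−10) = -0.5120
  sulphur-dioxide contribution → 0.08632 μm/a
  chloride contribution → 0.2355 μm/a
  ⇒ r_corr(copper) = 0.3218 μm/a
Power-law: D(9) = r_corr · 9^0.667
  D(9) = 0.3218 × 9^0.667 = 0.3218 × 4.33 = 1.393 μm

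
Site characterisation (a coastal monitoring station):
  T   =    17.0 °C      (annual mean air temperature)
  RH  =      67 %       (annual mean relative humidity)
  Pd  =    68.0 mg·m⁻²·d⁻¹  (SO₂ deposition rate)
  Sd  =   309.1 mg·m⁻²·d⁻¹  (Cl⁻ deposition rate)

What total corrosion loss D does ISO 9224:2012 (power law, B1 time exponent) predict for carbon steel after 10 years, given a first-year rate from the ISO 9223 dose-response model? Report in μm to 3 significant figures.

carbon steel: f(T) = -0.054·(T−10) [T>10 °C] = -0.3780
  sulphur-dioxide contribution → 41.56 μm/a
  chloride contribution → 64.27 μm/a
  ⇒ r_corr(carbon steel) = 105.8 μm/a
Long-term exponent b (ISO 9224 Table 2, B1) = 0.523
  D(10) = 105.8 × 10^0.523 = 105.8 × 3.334 = 352.9 μm

D(10) = 353 μm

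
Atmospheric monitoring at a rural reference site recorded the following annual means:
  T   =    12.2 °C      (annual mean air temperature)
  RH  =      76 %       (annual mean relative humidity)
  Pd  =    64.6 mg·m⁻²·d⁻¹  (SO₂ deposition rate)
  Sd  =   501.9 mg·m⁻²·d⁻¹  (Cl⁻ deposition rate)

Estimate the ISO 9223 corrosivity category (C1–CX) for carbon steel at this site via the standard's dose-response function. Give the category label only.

C5

carbon steel: T>10 °C ⇒ hinge -0.054·(12.2−10) = -0.1188
  Pd branch = 1.77·Pd^0.52·e^(0.02·RH+f) = 62.78 μm/a
  Sd branch = 0.102·Sd^0.62·e^(0.033·RH+0.04·T) = 96.41 μm/a
  r_corr = 62.78 + 96.41 = 159.2 μm/a
ISO 9223 Table 2 (carbon steel): 80 < 159 ≤ 200 μm/a ⇒ C5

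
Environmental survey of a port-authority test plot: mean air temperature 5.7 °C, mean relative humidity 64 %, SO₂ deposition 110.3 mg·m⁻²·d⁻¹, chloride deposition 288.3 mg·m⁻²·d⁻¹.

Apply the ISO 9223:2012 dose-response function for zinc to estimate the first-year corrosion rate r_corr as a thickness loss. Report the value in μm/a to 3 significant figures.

r_corr = 2.84 μm/a

zinc: temperature factor f = +0.038·(-4.3) = -0.1634
  sulphur-dioxide contribution → 1.648 μm/a
  chloride contribution → 1.197 μm/a
  ⇒ r_corr(zinc) = 2.844 μm/a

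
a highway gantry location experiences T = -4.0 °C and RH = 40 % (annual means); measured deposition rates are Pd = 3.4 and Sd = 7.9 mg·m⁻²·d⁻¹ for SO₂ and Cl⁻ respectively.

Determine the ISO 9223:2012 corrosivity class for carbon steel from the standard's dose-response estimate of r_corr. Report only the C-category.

carbon steel: temperature factor f = +0.150·(-14.0) = -2.1000
  Pd branch = 1.77·Pd^0.52·e^(0.02·RH+f) = 0.9115 μm/a
  Cl⁻ term: 0.102·7.9^0.62·exp(0.033·40+0.04·-4.0) = 1.172
  r_corr = 0.9115 + 1.172 = 2.083 μm/a
2.08 μm/a falls in (1.3, 25] for carbon steel → category C2

C2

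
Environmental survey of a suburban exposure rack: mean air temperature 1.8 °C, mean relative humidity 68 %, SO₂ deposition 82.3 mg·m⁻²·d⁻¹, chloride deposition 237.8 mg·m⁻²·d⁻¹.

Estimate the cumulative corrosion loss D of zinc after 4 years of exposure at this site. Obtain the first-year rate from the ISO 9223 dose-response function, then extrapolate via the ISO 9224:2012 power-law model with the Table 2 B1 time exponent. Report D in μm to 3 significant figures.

D(4) = 7.09 μm

zinc: T≤10 °C ⇒ hinge +0.038·(1.8−10) = -0.3116
  Pd branch = 0.0129·Pd^0.44·e^(0.046·RH+f) = 1.501 μm/a
  Sd branch = 0.0175·Sd^0.57·e^(0.008·RH+0.085·T) = 0.7947 μm/a
  r_corr = 1.501 + 0.7947 = 2.296 μm/a
Power-law: D(4) = r_corr · 4^0.813
  D(4) = 2.296 × 4^0.813 = 2.296 × 3.087 = 7.087 μm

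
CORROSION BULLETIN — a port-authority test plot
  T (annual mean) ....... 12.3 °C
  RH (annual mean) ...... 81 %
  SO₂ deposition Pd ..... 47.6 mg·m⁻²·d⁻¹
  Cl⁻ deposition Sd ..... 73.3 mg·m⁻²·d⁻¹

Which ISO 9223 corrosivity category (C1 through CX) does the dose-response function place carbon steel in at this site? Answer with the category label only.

C5

carbon steel: f(T) = -0.054·(T−10) [T>10 °C] = -0.1242
  Pd branch = 1.77·Pd^0.52·e^(0.02·RH+f) = 58.88 μm/a
  Sd branch = 0.102·Sd^0.62·e^(0.033·RH+0.04·T) = 34.63 μm/a
  r_corr = 58.88 + 34.63 = 93.51 μm/a
ISO 9223 Table 2 (carbon steel): 80 < 93.5 ≤ 200 μm/a ⇒ C5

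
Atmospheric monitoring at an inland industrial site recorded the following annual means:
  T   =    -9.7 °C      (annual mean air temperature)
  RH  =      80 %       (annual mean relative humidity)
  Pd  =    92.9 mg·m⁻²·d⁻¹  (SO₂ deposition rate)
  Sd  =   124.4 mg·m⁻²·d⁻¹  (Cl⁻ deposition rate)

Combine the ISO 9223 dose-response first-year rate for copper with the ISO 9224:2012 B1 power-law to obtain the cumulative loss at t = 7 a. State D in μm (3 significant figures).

D(7) = 2.12 μm

copper: f(T) = +0.126·(T−10) [T≤10 °C] = -2.4822
  SO₂ term: 0.0053·92.9^0.26·exp(0.059·80-2.4822) = 0.1614
  Sd branch = 0.01025·Sd^0.27·e^(0.036·RH+0.049·T) = 0.4175 μm/a
  sum: 0.1614 + 0.4175 → r_corr = 0.5789 μm/a
Long-term exponent b (ISO 9224 Table 2, B1) = 0.667
  D(7) = 0.5789 × 7^0.667 = 0.5789 × 3.662 = 2.12 μm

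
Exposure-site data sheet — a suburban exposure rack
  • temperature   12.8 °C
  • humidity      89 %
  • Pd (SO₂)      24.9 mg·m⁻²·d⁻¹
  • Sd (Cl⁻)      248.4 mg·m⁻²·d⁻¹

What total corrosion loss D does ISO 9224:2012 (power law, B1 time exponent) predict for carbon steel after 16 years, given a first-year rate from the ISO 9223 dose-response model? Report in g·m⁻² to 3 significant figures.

D(16) = 4.89e+03 g·m⁻²

carbon steel: T>10 °C ⇒ hinge -0.054·(12.8−10) = -0.1512
  sulphur-dioxide contribution → 48.01 μm/a
  chloride contribution → 98.06 μm/a
  ⇒ r_corr(carbon steel) = 146.1 μm/a
ISO 9224: D(t) = r_corr · t^b with b = 0.523 (carbon steel, B1)
  D(16) = 146.1 × 16^0.523 = 146.1 × 4.263 = 622.8 μm
  Mass loss = 622.8 μm × 7.85 g/cm³ = 4889 g·m⁻²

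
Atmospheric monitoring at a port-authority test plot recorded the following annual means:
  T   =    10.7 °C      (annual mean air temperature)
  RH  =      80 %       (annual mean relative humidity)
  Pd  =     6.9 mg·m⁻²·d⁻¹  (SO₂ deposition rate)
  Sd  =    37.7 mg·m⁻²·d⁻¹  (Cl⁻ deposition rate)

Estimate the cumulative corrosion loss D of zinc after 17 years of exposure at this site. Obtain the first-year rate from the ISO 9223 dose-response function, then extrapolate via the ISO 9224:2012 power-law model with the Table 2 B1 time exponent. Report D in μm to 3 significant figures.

zinc: temperature factor f = -0.071·(0.7) = -0.0497
  SO₂ term: 0.0129·6.9^0.44·exp(0.046·80-0.0497) = 1.138
  Sd branch = 0.0175·Sd^0.57·e^(0.008·RH+0.085·T) = 0.6524 μm/a
  r_corr = 1.138 + 0.6524 = 1.791 μm/a
Long-term exponent b (ISO 9224 Table 2, B1) = 0.813
  D(17) = 1.791 × 17^0.813 = 1.791 × 10.01 = 17.92 μm

D(17) = 17.9 μm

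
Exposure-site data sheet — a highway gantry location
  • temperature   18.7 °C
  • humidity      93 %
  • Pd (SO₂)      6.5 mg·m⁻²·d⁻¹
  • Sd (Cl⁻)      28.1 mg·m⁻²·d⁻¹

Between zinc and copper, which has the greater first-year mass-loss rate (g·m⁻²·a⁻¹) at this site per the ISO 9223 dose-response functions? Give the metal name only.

copper

zinc: f(T) = -0.071·(T−10) [T>10 °C] = -0.6177
  Pd branch = 0.0129·Pd^0.44·e^(0.046·RH+f) = 1.143 μm/a
  Cl⁻ term: 0.0175·28.1^0.57·exp(0.008·93+0.085·18.7) = 1.208
  r_corr = 1.143 + 1.208 = 2.351 μm/a
  mass loss = 2.351 μm/a × 7.14 g/cm³ = 16.79 g·m⁻²·a⁻¹
copper: T>10 °C ⇒ hinge -0.080·(18.7−10) = -0.6960
  Pd branch = 0.0053·Pd^0.26·e^(0.059·RH+f) = 1.038 μm/a
  Sd branch = 0.01025·Sd^0.27·e^(0.036·RH+0.049·T) = 1.794 μm/a
  sum: 1.038 + 1.794 → r_corr = 2.832 μm/a
  mass loss = 2.832 μm/a × 8.96 g/cm³ = 25.38 g·m⁻²·a⁻¹
Ordering by g·m⁻²·a⁻¹: copper (25.4) > zinc (16.8)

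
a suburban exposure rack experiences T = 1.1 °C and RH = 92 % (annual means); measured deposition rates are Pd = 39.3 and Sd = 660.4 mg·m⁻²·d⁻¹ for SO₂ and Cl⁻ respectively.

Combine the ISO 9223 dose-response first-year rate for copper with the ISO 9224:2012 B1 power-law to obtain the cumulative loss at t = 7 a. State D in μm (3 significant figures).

copper: temperature factor f = +0.126·(-8.9) = -1.1214
  Pd branch = 0.0053·Pd^0.26·e^(0.059·RH+f) = 1.021 μm/a
  Cl⁻ term: 0.01025·660.4^0.27·exp(0.036·92+0.049·1.1) = 1.713
  r_corr = 1.021 + 1.713 = 2.735 μm/a
Long-term exponent b (ISO 9224 Table 2, B1) = 0.667
  D(7) = 2.735 × 7^0.667 = 2.735 × 3.662 = 10.01 μm

D(7) = 10.0 μm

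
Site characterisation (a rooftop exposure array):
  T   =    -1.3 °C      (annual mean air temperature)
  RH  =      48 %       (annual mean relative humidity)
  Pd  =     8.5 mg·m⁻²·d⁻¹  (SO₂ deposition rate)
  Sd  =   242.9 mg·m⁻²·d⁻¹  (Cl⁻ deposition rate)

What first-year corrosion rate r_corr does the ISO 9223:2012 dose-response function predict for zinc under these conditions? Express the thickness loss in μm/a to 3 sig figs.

zinc: f(T) = +0.038·(T−10) [T≤10 °C] = -0.4294
  sulphur-dioxide contribution → 0.1959 μm/a
  chloride contribution → 0.5266 μm/a
  ⇒ r_corr(zinc) = 0.7225 μm/a

r_corr = 0.723 μm/a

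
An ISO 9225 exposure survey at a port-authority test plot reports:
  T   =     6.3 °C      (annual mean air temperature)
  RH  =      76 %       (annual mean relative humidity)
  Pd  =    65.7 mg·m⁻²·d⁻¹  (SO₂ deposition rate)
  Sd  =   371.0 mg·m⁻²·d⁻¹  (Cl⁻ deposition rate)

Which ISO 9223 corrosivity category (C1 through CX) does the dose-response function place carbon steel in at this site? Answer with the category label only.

carbon steel: temperature factor f = +0.150·(-3.7) = -0.5550
  Pd branch = 1.77·Pd^0.52·e^(0.02·RH+f) = 40.95 μm/a
  Sd branch = 0.102·Sd^0.62·e^(0.033·RH+0.04·T) = 63.13 μm/a
  sum: 40.95 + 63.13 → r_corr = 104.1 μm/a
104 μm/a falls in (80, 200] for carbon steel → category C5

C5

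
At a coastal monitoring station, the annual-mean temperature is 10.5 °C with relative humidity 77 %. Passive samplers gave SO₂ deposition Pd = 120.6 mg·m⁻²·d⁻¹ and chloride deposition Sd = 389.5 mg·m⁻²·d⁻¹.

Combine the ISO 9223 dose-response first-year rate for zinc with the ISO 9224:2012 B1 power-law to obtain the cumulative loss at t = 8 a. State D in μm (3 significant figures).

zinc: f(T) = -0.071·(T−10) [T>10 °C] = -0.0355
  Pd branch = 0.0129·Pd^0.44·e^(0.046·RH+f) = 3.542 μm/a
  Cl⁻ term: 0.0175·389.5^0.57·exp(0.008·77+0.085·10.5) = 2.37
  sum: 3.542 + 2.37 → r_corr = 5.912 μm/a
ISO 9224: D(t) = r_corr · t^b with b = 0.813 (zinc, B1)
  D(8) = 5.912 × 8^0.813 = 5.912 × 5.423 = 32.06 μm

D(8) = 32.1 μm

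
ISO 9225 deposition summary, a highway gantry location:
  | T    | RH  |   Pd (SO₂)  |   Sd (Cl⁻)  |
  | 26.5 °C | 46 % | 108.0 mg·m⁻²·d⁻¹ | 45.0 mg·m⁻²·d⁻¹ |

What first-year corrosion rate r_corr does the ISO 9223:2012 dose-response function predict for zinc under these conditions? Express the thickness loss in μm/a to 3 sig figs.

zinc: temperature factor f = -0.071·(16.5) = -1.1715
  SO₂ term: 0.0129·108.0^0.44·exp(0.046·46-1.1715) = 0.2603
  Sd branch = 0.0175·Sd^0.57·e^(0.008·RH+0.085·T) = 2.106 μm/a
  r_corr = 0.2603 + 2.106 = 2.366 μm/a

r_corr = 2.37 μm/a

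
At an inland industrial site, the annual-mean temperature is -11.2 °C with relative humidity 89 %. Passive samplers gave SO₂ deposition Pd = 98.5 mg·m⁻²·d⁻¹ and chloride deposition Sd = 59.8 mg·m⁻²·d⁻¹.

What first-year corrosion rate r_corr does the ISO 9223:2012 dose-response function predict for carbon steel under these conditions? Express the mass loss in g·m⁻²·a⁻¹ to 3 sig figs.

carbon steel: f(T) = +0.150·(T−10) [T≤10 °C] = -3.1800
  sulphur-dioxide contribution → 4.748 μm/a
  chloride contribution → 15.53 μm/a
  total first-year rate 20.28 μm/a
Convert to mass loss: 20.28 μm/a × 7.85 g/cm³ = 159.2 g·m⁻²·a⁻¹

r_corr = 159 g·m⁻²·a⁻¹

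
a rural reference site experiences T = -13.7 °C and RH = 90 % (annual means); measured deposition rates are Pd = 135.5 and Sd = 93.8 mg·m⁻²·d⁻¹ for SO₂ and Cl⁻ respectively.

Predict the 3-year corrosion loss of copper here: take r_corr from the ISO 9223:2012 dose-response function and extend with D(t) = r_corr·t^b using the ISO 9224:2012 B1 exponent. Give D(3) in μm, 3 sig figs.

copper: T≤10 °C ⇒ hinge +0.126·(-13.7−10) = -2.9862
  SO₂ term: 0.0053·135.5^0.26·exp(0.059·90-2.9862) = 0.194
  Cl⁻ term: 0.01025·93.8^0.27·exp(0.036·90+0.049·-13.7) = 0.4558
  sum: 0.194 + 0.4558 → r_corr = 0.6498 μm/a
Long-term exponent b (ISO 9224 Table 2, B1) = 0.667
  D(3) = 0.6498 × 3^0.667 = 0.6498 × 2.081 = 1.352 μm

D(3) = 1.35 μm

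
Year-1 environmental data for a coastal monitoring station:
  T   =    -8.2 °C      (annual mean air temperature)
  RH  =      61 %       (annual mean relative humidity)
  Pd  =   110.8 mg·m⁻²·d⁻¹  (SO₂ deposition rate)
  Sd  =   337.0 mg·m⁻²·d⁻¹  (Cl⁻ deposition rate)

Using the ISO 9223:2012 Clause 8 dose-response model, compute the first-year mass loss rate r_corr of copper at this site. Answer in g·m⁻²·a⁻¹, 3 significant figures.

copper: f(T) = +0.126·(T−10) [T≤10 °C] = -2.2932
  Pd branch = 0.0053·Pd^0.26·e^(0.059·RH+f) = 0.06652 μm/a
  Sd branch = 0.01025·Sd^0.27·e^(0.036·RH+0.049·T) = 0.2968 μm/a
  sum: 0.06652 + 0.2968 → r_corr = 0.3633 μm/a
Convert to mass loss: 0.3633 μm/a × 8.96 g/cm³ = 3.255 g·m⁻²·a⁻¹

r_corr = 3.25 g·m⁻²·a⁻¹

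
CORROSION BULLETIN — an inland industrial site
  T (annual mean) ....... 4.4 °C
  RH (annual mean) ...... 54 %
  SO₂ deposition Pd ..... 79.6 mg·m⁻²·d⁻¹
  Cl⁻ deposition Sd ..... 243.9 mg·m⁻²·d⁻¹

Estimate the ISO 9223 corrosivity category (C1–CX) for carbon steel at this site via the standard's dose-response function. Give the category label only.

C3

carbon steel: T≤10 °C ⇒ hinge +0.150·(4.4−10) = -0.8400
  SO₂ term: 1.77·79.6^0.52·exp(0.02·54-0.8400) = 21.91
  Cl⁻ term: 0.102·243.9^0.62·exp(0.033·54+0.04·4.4) = 21.83
  sum: 21.91 + 21.83 → r_corr = 43.74 μm/a
ISO 9223 Table 2 (carbon steel): 25 < 43.7 ≤ 50 μm/a ⇒ C3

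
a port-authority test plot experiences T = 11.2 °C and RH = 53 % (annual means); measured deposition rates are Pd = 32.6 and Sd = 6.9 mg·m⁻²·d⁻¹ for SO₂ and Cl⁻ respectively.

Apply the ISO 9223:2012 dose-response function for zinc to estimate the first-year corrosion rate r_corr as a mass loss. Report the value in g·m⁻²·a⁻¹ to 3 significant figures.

zinc: temperature factor f = -0.071·(1.2) = -0.0852
  Pd branch = 0.0129·Pd^0.44·e^(0.046·RH+f) = 0.6284 μm/a
  Cl⁻ term: 0.0175·6.9^0.57·exp(0.008·53+0.085·11.2) = 0.2083
  r_corr = 0.6284 + 0.2083 = 0.8367 μm/a
Convert to mass loss: 0.8367 μm/a × 7.14 g/cm³ = 5.974 g·m⁻²·a⁻¹

r_corr = 5.97 g·m⁻²·a⁻¹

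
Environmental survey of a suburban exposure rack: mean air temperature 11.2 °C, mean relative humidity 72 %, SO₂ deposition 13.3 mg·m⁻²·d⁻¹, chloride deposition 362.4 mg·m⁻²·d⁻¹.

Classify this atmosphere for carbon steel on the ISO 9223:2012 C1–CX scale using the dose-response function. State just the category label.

carbon steel: f(T) = -0.054·(T−10) [T>10 °C] = -0.0648
  Pd branch = 1.77·Pd^0.52·e^(0.02·RH+f) = 26.89 μm/a
  Sd branch = 0.102·Sd^0.62·e^(0.033·RH+0.04·T) = 66.34 μm/a
  r_corr = 26.89 + 66.34 = 93.23 μm/a
ISO 9223 Table 2 (carbon steel): 80 < 93.2 ≤ 200 μm/a ⇒ C5

C5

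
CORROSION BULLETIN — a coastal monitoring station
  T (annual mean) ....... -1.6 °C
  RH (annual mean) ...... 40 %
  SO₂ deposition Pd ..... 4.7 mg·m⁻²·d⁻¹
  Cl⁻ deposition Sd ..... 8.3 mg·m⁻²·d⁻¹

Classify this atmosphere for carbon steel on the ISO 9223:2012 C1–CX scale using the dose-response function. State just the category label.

carbon steel: temperature factor f = +0.150·(-11.6) = -1.7400
  SO₂ term: 1.77·4.7^0.52·exp(0.02·40-1.7400) = 1.546
  Sd branch = 0.102·Sd^0.62·e^(0.033·RH+0.04·T) = 1.33 μm/a
  sum: 1.546 + 1.33 → r_corr = 2.876 μm/a
Category bounds: 1.3…25 μm/a bracket r_corr ⇒ C2

C2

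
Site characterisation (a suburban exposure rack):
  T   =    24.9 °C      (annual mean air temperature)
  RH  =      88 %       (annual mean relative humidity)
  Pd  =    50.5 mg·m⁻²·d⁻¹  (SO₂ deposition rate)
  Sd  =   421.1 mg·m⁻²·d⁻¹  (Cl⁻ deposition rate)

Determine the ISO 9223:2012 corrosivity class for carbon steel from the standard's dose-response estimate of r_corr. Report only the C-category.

carbon steel: temperature factor f = -0.054·(14.9) = -0.8046
  sulphur-dioxide contribution → 35.37 μm/a
  chloride contribution → 213.5 μm/a
  ⇒ r_corr(carbon steel) = 248.9 μm/a
Category bounds: 200…700 μm/a bracket r_corr ⇒ CX

CX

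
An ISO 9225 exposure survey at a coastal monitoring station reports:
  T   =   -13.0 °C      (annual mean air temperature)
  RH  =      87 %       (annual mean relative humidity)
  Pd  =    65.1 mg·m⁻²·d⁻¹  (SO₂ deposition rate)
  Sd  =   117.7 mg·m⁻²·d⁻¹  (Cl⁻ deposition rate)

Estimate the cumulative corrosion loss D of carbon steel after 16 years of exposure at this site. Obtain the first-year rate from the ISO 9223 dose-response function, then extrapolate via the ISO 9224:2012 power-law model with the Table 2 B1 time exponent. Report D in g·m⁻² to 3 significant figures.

D(16) = 783 g·m⁻²

carbon steel: f(T) = +0.150·(T−10) [T≤10 °C] = -3.4500
  SO₂ term: 1.77·65.1^0.52·exp(0.02·87-3.4500) = 2.808
  Sd branch = 0.102·Sd^0.62·e^(0.033·RH+0.04·T) = 20.58 μm/a
  r_corr = 2.808 + 20.58 = 23.39 μm/a
ISO 9224: D(t) = r_corr · t^b with b = 0.523 (carbon steel, B1)
  D(16) = 23.39 × 16^0.523 = 23.39 × 4.263 = 99.72 μm
  Mass loss = 99.72 μm × 7.85 g/cm³ = 782.8 g·m⁻²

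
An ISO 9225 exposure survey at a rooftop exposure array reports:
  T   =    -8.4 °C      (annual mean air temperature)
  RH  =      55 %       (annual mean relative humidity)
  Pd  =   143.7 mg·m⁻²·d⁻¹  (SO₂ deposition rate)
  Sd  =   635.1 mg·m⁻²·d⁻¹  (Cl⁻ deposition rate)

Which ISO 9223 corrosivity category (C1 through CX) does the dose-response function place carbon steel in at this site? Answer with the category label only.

C3

carbon steel: T≤10 °C ⇒ hinge +0.150·(-8.4−10) = -2.7600
  sulphur-dioxide contribution → 4.456 μm/a
  chloride contribution → 24.47 μm/a
  total first-year rate 28.93 μm/a
28.9 μm/a falls in (25, 50] for carbon steel → category C3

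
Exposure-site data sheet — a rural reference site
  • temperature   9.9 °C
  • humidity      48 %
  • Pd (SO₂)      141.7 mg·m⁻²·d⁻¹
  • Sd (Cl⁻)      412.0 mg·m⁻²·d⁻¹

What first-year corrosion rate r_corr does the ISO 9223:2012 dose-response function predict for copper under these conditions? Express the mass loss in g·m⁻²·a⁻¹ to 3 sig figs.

r_corr = 7.15 g·m⁻²·a⁻¹

copper: f(T) = +0.126·(T−10) [T≤10 °C] = -0.0126
  SO₂ term: 0.0053·141.7^0.26·exp(0.059·48-0.0126) = 0.3222
  Sd branch = 0.01025·Sd^0.27·e^(0.036·RH+0.049·T) = 0.4763 μm/a
  r_corr = 0.3222 + 0.4763 = 0.7985 μm/a
Convert to mass loss: 0.7985 μm/a × 8.96 g/cm³ = 7.154 g·m⁻²·a⁻¹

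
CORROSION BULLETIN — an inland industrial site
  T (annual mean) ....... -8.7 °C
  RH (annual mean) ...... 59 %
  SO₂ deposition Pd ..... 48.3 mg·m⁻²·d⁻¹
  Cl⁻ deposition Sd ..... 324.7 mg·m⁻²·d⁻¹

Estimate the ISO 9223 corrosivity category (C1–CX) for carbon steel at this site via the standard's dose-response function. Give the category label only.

carbon steel: f(T) = +0.150·(T−10) [T≤10 °C] = -2.8050
  SO₂ term: 1.77·48.3^0.52·exp(0.02·59-2.8050) = 2.618
  Cl⁻ term: 0.102·324.7^0.62·exp(0.033·59+0.04·-8.7) = 18.2
  r_corr = 2.618 + 18.2 = 20.82 μm/a
ISO 9223 Table 2 (carbon steel): 1.3 < 20.8 ≤ 25 μm/a ⇒ C2

C2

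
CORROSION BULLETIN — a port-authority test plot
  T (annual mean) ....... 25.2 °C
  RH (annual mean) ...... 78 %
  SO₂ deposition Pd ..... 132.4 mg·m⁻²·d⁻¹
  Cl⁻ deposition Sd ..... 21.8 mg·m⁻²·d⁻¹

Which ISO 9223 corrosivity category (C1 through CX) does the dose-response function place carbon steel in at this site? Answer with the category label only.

C4

carbon steel: temperature factor f = -0.054·(15.2) = -0.8208
  SO₂ term: 1.77·132.4^0.52·exp(0.02·78-0.8208) = 47.03
  Sd branch = 0.102·Sd^0.62·e^(0.033·RH+0.04·T) = 24.78 μm/a
  r_corr = 47.03 + 24.78 = 71.81 μm/a
Category bounds: 50…80 μm/a bracket r_corr ⇒ C4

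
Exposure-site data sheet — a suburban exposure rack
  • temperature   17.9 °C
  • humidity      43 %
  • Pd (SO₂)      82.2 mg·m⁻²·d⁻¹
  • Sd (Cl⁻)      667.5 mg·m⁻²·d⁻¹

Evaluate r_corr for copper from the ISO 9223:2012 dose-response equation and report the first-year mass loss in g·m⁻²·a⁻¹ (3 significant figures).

r_corr = 7.01 g·m⁻²·a⁻¹

copper: f(T) = -0.080·(T−10) [T>10 °C] = -0.6320
  SO₂ term: 0.0053·82.2^0.26·exp(0.059·43-0.6320) = 0.1121
  Sd branch = 0.01025·Sd^0.27·e^(0.036·RH+0.049·T) = 0.6707 μm/a
  sum: 0.1121 + 0.6707 → r_corr = 0.7828 μm/a
Convert to mass loss: 0.7828 μm/a × 8.96 g/cm³ = 7.014 g·m⁻²·a⁻¹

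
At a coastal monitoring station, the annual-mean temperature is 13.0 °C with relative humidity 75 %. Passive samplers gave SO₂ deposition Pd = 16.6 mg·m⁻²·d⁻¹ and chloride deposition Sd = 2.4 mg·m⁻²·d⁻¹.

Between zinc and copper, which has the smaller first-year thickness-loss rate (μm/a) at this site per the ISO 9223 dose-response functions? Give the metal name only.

copper

zinc: temperature factor f = -0.071·(3.0) = -0.2130
  Pd branch = 0.0129·Pd^0.44·e^(0.046·RH+f) = 1.13 μm/a
  Sd branch = 0.0175·Sd^0.57·e^(0.008·RH+0.085·T) = 0.1586 μm/a
  r_corr = 1.13 + 0.1586 = 1.289 μm/a
copper: f(T) = -0.080·(T−10) [T>10 °C] = -0.2400
  Pd branch = 0.0053·Pd^0.26·e^(0.059·RH+f) = 0.7228 μm/a
  Sd branch = 0.01025·Sd^0.27·e^(0.036·RH+0.049·T) = 0.3653 μm/a
  sum: 0.7228 + 0.3653 → r_corr = 1.088 μm/a
Ordering by μm/a: zinc (1.29) > copper (1.09)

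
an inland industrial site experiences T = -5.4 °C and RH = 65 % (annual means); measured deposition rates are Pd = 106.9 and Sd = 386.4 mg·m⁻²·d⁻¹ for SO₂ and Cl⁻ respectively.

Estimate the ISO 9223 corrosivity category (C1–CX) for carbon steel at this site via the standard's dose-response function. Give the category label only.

carbon steel: T≤10 °C ⇒ hinge +0.150·(-5.4−10) = -2.3100
  sulphur-dioxide contribution → 7.318 μm/a
  chloride contribution → 28.2 μm/a
  total first-year rate 35.52 μm/a
Category bounds: 25…50 μm/a bracket r_corr ⇒ C3

C3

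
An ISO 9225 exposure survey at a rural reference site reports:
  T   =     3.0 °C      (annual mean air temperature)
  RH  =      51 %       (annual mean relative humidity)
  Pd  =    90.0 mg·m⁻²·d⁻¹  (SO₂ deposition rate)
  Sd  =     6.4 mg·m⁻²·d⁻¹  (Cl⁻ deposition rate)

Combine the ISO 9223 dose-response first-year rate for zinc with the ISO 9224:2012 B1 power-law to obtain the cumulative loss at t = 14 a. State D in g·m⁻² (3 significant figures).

D(14) = 51.6 g·m⁻²

zinc: f(T) = +0.038·(T−10) [T≤10 °C] = -0.2660
  Pd branch = 0.0129·Pd^0.44·e^(0.046·RH+f) = 0.7478 μm/a
  Cl⁻ term: 0.0175·6.4^0.57·exp(0.008·51+0.085·3.0) = 0.09784
  sum: 0.7478 + 0.09784 → r_corr = 0.8456 μm/a
ISO 9224: D(t) = r_corr · t^b with b = 0.813 (zinc, B1)
  D(14) = 0.8456 × 14^0.813 = 0.8456 × 8.547 = 7.228 μm
  Mass loss = 7.228 μm × 7.14 g/cm³ = 51.6 g·m⁻²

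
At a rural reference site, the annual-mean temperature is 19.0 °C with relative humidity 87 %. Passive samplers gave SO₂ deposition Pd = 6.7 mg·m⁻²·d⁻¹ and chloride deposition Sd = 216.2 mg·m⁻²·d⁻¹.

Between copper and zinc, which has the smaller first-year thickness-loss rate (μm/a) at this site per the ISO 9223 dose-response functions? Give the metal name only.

copper: f(T) = -0.080·(T−10) [T>10 °C] = -0.7200
  Pd branch = 0.0053·Pd^0.26·e^(0.059·RH+f) = 0.7171 μm/a
  Cl⁻ term: 0.01025·216.2^0.27·exp(0.036·87+0.049·19.0) = 2.545
  r_corr = 0.7171 + 2.545 = 3.262 μm/a
zinc: f(T) = -0.071·(T−10) [T>10 °C] = -0.6390
  SO₂ term: 0.0129·6.7^0.44·exp(0.046·87-0.6390) = 0.8602
  Cl⁻ term: 0.0175·216.2^0.57·exp(0.008·87+0.085·19.0) = 3.781
  r_corr = 0.8602 + 3.781 = 4.641 μm/a
Ordering by μm/a: zinc (4.64) > copper (3.26)

copper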